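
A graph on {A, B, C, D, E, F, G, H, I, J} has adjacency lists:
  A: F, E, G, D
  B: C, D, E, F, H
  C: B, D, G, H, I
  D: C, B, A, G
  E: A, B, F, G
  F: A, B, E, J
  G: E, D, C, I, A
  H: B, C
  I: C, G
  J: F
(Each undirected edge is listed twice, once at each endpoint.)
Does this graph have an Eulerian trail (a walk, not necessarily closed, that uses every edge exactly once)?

No

Degrees: A:4, B:5, C:5, D:4, E:4, F:4, G:5, H:2, I:2, J:1
Odd-degree vertices: B, C, G, J (4 total).
An Eulerian trail requires 0 or 2 odd-degree vertices; here there are 4.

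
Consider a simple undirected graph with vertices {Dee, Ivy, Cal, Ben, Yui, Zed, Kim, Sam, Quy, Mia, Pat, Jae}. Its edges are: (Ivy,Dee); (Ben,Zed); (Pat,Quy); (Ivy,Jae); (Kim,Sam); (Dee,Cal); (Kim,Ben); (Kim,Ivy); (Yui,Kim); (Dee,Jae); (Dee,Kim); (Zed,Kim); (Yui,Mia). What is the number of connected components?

Component: {Quy, Pat}
Component: {Dee, Ivy, Cal, Ben, Yui, Zed, Kim, Sam, Mia, Jae}

2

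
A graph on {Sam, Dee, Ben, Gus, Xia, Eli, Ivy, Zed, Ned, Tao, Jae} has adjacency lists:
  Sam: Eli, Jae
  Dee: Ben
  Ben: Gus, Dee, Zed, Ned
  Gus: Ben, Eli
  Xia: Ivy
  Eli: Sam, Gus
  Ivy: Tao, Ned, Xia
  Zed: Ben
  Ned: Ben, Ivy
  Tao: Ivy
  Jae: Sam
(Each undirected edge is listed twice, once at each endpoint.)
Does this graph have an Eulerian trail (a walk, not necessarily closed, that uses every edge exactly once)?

Degrees: Sam:2, Dee:1, Ben:4, Gus:2, Xia:1, Eli:2, Ivy:3, Zed:1, Ned:2, Tao:1, Jae:1
Odd-degree vertices: Dee, Xia, Ivy, Zed, Tao, Jae (6 total).
With 6 odd-degree vertices (more than two), no single trail can use every edge.

No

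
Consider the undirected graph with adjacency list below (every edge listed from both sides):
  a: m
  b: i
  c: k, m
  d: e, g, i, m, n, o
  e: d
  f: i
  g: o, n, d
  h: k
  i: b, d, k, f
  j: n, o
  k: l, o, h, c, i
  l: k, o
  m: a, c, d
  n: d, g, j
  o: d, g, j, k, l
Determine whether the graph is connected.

Yes

A breadth-first search from a visits a, m, d, c, i, e, n, o, g, k, b, f, j, l, h — all 15 vertices — so the graph is connected.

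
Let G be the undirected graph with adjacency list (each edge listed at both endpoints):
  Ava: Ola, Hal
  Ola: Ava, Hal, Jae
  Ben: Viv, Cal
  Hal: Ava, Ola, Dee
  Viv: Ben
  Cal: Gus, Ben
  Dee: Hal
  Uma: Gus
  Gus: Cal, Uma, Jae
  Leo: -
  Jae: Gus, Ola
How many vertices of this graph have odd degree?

Degrees: Ava:2, Ola:3, Ben:2, Hal:3, Viv:1, Cal:2, Dee:1, Uma:1, Gus:3, Leo:0, Jae:2
Odd-degree vertices: Ola, Hal, Viv, Dee, Uma, Gus.

6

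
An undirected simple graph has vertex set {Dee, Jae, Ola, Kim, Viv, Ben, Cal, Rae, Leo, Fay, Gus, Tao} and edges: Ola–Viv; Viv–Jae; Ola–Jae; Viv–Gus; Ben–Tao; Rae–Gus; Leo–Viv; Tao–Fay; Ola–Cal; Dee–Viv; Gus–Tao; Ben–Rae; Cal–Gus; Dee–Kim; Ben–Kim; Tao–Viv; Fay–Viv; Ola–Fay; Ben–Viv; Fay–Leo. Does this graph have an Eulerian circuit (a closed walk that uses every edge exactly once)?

Degrees: Dee:2, Jae:2, Ola:4, Kim:2, Viv:8, Ben:4, Cal:2, Rae:2, Leo:2, Fay:4, Gus:4, Tao:4
Every vertex has even degree and the edges form a single connected piece, so an Eulerian circuit exists.

Yes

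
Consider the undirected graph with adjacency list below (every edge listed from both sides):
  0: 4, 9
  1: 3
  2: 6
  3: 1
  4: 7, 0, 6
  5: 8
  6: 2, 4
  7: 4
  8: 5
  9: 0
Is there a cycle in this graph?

No

|V| = 10, |E| = 7, number of components = 3.
A forest on 10 vertices with 3 components has exactly 7 edges, which matches — so no cycle.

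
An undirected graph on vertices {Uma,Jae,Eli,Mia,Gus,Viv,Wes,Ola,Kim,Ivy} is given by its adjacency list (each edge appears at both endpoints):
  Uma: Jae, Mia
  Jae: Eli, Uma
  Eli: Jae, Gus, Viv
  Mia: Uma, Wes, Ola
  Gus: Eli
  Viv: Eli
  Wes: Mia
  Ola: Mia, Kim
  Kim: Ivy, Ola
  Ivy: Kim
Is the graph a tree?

Yes

|V| = 10, |E| = 9.
It is connected with exactly 9 edges, hence acyclic — it is a tree.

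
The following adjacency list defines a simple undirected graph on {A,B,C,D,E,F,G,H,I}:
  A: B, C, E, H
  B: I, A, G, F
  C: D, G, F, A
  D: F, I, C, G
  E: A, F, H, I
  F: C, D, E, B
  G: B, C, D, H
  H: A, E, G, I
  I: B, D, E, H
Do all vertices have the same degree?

Degrees: A:4, B:4, C:4, D:4, E:4, F:4, G:4, H:4, I:4
All degrees equal 4; the graph is regular.

Yes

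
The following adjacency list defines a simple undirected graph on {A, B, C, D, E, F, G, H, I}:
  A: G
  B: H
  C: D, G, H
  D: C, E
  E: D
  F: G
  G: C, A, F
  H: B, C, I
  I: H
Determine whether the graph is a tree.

The graph has 9 vertices and 8 edges.
It is connected with exactly 8 edges, hence acyclic — it is a tree.

Yes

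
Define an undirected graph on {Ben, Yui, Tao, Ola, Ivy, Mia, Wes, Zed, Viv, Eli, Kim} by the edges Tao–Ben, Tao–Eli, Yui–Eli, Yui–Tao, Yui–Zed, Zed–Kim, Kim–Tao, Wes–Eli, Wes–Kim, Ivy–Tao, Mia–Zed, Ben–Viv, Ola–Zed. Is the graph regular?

No

Degrees: Ben:2, Yui:3, Tao:5, Ola:1, Ivy:1, Mia:1, Wes:2, Zed:4, Viv:1, Eli:3, Kim:3
Degrees are not all equal (e.g. deg(Ola)=1 but deg(Tao)=5); not regular.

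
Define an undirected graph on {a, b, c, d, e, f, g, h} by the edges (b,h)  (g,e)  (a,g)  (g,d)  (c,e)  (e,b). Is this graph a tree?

|V| = 8, |E| = 6.
It is not connected, so it is not a tree.

No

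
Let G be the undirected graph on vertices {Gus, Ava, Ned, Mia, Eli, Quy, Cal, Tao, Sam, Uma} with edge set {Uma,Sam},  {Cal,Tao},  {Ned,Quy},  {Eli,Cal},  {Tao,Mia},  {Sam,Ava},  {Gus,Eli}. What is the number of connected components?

3

Component: {Ned, Quy}
Component: {Ava, Sam, Uma}
Component: {Gus, Mia, Eli, Cal, Tao}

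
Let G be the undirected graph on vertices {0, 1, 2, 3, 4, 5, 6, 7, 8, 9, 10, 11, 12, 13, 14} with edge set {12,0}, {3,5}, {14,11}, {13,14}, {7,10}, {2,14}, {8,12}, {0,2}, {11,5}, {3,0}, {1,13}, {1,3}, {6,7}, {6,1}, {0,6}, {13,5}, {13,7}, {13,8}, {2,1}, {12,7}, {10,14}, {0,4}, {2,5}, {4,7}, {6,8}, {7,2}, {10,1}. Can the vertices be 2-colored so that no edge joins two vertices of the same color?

Partition the vertices as {2, 3, 4, 6, 9, 10, 11, 12, 13} vs {0, 1, 5, 7, 8, 14}. Each listed edge has one endpoint in each part, so the graph is bipartite.

Yes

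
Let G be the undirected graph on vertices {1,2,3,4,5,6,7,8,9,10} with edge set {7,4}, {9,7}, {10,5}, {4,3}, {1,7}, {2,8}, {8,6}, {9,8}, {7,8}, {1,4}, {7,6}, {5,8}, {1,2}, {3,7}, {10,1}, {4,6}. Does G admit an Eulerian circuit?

No

Degrees: 1:4, 2:2, 3:2, 4:4, 5:2, 6:3, 7:6, 8:5, 9:2, 10:2
Vertices with odd degree: 6, 8. An Eulerian circuit requires all degrees even.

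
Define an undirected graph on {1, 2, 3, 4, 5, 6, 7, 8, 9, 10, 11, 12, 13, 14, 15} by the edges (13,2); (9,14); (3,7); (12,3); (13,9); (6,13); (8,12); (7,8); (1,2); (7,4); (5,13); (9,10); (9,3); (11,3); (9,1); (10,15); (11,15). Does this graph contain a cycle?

|V| = 15, |E| = 17, number of components = 1.
Since 17 > 15 - 1, a cycle must exist; for instance 3-7-8-12-3.

Yes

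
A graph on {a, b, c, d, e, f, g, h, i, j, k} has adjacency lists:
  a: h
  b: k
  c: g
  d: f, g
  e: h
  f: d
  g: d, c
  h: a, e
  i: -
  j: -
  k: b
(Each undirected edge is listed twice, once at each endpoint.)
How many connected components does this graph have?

Component: {i}
Component: {j}
Component: {b, k}
Component: {a, e, h}
Component: {c, d, f, g}

5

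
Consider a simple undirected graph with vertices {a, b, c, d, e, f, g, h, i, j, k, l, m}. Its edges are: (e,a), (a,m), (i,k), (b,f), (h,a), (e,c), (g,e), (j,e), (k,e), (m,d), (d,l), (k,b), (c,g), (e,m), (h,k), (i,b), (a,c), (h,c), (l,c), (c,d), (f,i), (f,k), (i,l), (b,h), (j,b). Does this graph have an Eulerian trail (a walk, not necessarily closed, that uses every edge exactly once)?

No

Degrees: a:4, b:5, c:6, d:3, e:6, f:3, g:2, h:4, i:4, j:2, k:5, l:3, m:3
Odd-degree vertices: b, d, f, k, l, m (6 total).
With 6 odd-degree vertices (more than two), no single trail can use every edge.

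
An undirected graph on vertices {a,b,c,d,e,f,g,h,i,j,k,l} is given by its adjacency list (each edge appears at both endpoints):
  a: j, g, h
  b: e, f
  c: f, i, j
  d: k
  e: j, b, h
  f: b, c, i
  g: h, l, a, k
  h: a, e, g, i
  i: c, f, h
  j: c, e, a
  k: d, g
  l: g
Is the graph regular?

Degrees: a:3, b:2, c:3, d:1, e:3, f:3, g:4, h:4, i:3, j:3, k:2, l:1
Vertex d has degree 1 while g has degree 4, so the graph is not regular.

No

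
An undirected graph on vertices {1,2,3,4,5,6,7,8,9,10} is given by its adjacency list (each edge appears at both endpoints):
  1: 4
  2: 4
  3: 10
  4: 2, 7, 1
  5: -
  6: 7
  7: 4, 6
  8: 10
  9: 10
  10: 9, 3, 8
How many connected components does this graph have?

Component: {5}
Component: {3, 8, 9, 10}
Component: {1, 2, 4, 6, 7}

3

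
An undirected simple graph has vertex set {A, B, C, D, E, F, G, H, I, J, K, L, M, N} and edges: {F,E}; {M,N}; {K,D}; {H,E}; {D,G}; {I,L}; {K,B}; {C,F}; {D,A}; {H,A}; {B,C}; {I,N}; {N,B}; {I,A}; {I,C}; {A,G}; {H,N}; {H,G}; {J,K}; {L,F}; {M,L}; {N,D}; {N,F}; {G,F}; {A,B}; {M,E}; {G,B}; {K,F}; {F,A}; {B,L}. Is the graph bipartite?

G-A-D-G is an odd cycle (length 3), and a bipartite graph can contain only even cycles.

No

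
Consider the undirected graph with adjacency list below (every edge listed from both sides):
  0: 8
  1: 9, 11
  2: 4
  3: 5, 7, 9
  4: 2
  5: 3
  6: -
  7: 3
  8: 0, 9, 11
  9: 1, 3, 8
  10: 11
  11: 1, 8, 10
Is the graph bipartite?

Color {1, 3, 4, 6, 8, 10} black and {0, 2, 5, 7, 9, 11} white. No edge joins two same-colored vertices, so the graph is bipartite.

Yes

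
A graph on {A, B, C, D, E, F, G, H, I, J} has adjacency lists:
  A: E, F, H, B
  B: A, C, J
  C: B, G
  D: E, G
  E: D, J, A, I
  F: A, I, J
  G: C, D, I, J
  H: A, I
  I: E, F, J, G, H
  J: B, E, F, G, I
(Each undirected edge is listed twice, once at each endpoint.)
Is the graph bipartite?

The cycle E-I-J-E has length 3, which is odd, so the graph is not bipartite.

No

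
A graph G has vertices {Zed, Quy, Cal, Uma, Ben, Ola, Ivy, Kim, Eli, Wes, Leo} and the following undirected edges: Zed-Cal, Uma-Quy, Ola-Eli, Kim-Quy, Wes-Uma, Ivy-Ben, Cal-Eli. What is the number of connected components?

4

Component: {Leo}
Component: {Ben, Ivy}
Component: {Zed, Cal, Ola, Eli}
Component: {Quy, Uma, Kim, Wes}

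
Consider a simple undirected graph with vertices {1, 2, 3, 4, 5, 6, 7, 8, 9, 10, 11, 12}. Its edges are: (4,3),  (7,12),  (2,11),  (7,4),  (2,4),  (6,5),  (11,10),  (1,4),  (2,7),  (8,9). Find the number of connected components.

3

Component: {5, 6}
Component: {8, 9}
Component: {1, 2, 3, 4, 7, 10, 11, 12}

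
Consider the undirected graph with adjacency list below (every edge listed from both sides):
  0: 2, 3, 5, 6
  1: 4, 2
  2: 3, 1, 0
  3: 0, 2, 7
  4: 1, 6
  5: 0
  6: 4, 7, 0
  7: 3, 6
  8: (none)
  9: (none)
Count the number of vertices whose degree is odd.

Degrees: 0:4, 1:2, 2:3, 3:3, 4:2, 5:1, 6:3, 7:2, 8:0, 9:0
Odd-degree vertices: 2, 3, 5, 6.

4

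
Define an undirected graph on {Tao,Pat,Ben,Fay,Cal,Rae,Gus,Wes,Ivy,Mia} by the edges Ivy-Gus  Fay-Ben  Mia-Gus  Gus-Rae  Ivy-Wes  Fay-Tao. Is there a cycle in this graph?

No

|V| = 10, |E| = 6, number of components = 4.
Since 6 = 10 - 4, the graph is a forest and contains no cycle.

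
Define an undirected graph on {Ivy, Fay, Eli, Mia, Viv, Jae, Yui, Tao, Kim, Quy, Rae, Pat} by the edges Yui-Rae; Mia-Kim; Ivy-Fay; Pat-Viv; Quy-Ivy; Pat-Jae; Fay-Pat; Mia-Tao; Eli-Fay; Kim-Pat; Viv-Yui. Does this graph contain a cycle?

No

The graph has 12 vertices, 11 edges, and 1 connected component.
A forest on 12 vertices with 1 component has exactly 11 edges, which matches — so no cycle.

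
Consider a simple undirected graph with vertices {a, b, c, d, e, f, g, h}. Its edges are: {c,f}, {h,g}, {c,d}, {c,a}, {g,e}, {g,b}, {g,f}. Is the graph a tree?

Yes

|V| = 8, |E| = 7.
Connected and |E| = |V| - 1, which characterizes a tree.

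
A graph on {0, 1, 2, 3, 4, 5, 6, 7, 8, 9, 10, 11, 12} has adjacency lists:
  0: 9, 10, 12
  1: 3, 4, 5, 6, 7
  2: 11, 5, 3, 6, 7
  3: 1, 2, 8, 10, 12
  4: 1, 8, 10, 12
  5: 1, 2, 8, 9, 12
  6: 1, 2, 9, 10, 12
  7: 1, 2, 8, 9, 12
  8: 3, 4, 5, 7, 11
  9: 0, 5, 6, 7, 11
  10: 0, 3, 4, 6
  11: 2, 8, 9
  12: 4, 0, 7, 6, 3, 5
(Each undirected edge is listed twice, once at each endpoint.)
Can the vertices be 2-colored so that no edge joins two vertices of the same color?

Yes

Color {1, 2, 8, 9, 10, 12} black and {0, 3, 4, 5, 6, 7, 11} white. No edge joins two same-colored vertices, so the graph is bipartite.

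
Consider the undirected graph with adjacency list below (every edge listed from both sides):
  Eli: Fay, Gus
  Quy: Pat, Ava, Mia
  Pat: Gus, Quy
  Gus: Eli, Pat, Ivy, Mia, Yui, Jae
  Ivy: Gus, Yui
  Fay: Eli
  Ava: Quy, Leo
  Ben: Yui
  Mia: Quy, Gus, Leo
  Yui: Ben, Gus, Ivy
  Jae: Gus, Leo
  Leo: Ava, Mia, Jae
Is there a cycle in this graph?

|V| = 12, |E| = 15, number of components = 1.
Since 15 > 12 - 1, a cycle must exist; for instance Gus-Yui-Ivy-Gus.

Yes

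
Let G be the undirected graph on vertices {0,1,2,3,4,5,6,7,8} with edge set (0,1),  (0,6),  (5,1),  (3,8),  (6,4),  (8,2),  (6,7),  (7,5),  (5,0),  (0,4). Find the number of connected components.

Component: {2, 3, 8}
Component: {0, 1, 4, 5, 6, 7}

2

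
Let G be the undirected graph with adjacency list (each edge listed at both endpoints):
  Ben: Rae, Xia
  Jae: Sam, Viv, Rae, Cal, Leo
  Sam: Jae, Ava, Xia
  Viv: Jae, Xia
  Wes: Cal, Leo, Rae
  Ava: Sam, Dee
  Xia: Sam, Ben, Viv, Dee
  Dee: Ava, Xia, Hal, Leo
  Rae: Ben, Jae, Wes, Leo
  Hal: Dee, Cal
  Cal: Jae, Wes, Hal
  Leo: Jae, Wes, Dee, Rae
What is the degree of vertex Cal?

Neighbors of Cal: Jae, Wes, Hal.

3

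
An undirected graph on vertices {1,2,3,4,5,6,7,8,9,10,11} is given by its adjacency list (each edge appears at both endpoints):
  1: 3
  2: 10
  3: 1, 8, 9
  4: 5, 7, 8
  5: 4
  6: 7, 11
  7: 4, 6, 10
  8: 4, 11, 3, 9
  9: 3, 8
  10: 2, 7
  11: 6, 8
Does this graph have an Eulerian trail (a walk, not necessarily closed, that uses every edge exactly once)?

Degrees: 1:1, 2:1, 3:3, 4:3, 5:1, 6:2, 7:3, 8:4, 9:2, 10:2, 11:2
Odd-degree vertices: 1, 2, 3, 4, 5, 7 (6 total).
With 6 odd-degree vertices (more than two), no single trail can use every edge.

No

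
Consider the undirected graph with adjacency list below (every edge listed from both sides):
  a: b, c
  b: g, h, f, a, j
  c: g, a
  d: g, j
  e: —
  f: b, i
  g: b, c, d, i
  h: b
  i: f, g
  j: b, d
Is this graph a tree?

The graph has 10 vertices and 11 edges.
It is not connected, so it is not a tree.

No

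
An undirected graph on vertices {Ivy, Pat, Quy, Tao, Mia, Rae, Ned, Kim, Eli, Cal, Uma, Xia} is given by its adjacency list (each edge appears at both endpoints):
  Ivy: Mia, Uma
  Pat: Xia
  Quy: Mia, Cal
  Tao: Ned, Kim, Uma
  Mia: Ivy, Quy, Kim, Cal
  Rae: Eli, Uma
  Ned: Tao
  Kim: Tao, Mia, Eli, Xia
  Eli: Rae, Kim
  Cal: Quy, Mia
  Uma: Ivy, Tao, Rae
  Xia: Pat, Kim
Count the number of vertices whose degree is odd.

4

Degrees: Ivy:2, Pat:1, Quy:2, Tao:3, Mia:4, Rae:2, Ned:1, Kim:4, Eli:2, Cal:2, Uma:3, Xia:2
Odd-degree vertices: Pat, Tao, Ned, Uma.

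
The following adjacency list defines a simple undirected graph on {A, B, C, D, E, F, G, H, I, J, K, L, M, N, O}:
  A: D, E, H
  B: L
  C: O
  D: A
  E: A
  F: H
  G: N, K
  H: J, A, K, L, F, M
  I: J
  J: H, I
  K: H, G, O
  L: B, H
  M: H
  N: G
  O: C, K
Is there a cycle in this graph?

No

|V| = 15, |E| = 14, number of components = 1.
Since 14 = 15 - 1, the graph is a forest and contains no cycle.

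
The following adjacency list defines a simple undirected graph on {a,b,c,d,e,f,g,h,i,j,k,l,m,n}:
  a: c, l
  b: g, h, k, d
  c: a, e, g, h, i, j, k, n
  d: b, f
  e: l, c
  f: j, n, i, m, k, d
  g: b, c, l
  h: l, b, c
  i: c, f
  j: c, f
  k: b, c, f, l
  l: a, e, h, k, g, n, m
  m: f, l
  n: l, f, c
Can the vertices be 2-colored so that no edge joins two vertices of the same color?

A valid 2-coloring puts {b, c, f, l} on one side and {a, d, e, g, h, i, j, k, m, n} on the other; every edge crosses between the two sides.

Yes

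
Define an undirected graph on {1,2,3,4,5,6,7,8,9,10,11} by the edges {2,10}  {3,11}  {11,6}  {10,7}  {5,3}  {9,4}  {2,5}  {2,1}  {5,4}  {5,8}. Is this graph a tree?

|V| = 11, |E| = 10.
It is connected with exactly 10 edges, hence acyclic — it is a tree.

Yes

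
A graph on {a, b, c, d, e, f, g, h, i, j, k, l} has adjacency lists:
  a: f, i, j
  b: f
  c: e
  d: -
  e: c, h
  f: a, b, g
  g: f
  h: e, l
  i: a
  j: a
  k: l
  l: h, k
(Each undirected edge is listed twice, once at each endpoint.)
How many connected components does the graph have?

Component: {d}
Component: {c, e, h, k, l}
Component: {a, b, f, g, i, j}

3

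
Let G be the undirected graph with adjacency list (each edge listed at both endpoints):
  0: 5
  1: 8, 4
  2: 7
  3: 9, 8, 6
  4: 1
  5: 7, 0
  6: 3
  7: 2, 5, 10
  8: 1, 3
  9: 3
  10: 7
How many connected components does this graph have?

Component: {0, 2, 5, 7, 10}
Component: {1, 3, 4, 6, 8, 9}

2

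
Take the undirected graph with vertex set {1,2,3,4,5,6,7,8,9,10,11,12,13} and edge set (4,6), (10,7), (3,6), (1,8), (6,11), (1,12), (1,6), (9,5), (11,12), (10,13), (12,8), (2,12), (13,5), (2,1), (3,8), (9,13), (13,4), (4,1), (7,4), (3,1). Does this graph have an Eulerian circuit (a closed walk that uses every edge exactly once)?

Degrees: 1:6, 2:2, 3:3, 4:4, 5:2, 6:4, 7:2, 8:3, 9:2, 10:2, 11:2, 12:4, 13:4
3, 8 have odd degree; an Eulerian circuit needs every degree to be even, so none exists.

No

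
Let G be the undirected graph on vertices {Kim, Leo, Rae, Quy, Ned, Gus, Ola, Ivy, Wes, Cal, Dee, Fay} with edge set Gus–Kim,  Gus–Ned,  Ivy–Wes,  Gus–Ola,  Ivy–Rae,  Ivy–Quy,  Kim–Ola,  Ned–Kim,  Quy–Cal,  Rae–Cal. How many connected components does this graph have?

5

Component: {Leo}
Component: {Dee}
Component: {Fay}
Component: {Kim, Ned, Gus, Ola}
Component: {Rae, Quy, Ivy, Wes, Cal}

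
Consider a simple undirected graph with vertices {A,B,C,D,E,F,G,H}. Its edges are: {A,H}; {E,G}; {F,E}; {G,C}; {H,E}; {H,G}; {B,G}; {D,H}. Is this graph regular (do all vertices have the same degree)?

No

Degrees: A:1, B:1, C:1, D:1, E:3, F:1, G:4, H:4
Vertex A has degree 1 while G has degree 4, so the graph is not regular.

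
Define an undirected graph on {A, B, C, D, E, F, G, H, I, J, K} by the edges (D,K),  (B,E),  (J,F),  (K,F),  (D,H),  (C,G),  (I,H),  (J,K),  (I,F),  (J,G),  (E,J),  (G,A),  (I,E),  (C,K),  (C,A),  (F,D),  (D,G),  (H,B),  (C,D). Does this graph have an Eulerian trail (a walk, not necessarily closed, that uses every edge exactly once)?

Degrees: A:2, B:2, C:4, D:5, E:3, F:4, G:4, H:3, I:3, J:4, K:4
Odd-degree vertices: D, E, H, I (4 total).
With 4 odd-degree vertices (more than two), no single trail can use every edge.

No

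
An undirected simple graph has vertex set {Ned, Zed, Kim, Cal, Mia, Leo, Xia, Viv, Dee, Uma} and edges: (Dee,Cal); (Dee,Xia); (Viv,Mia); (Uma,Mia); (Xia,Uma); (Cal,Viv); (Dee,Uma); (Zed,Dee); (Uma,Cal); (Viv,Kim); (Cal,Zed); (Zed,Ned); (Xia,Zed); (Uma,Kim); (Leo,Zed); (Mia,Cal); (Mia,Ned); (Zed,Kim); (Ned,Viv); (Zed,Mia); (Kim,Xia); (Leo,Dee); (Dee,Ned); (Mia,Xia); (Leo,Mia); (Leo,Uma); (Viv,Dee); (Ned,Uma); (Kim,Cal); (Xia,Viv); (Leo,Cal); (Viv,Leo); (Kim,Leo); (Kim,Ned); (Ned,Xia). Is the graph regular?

Degrees: Ned:7, Zed:7, Kim:7, Cal:7, Mia:7, Leo:7, Xia:7, Viv:7, Dee:7, Uma:7
All degrees equal 7; the graph is regular.

Yes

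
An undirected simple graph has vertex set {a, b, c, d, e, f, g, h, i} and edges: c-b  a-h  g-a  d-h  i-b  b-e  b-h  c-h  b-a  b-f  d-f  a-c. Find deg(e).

1

Neighbors of e: b.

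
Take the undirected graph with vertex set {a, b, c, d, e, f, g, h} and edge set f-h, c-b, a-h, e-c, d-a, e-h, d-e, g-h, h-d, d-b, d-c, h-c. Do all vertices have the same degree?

No

Degrees: a:2, b:2, c:4, d:5, e:3, f:1, g:1, h:6
Degrees are not all equal (e.g. deg(f)=1 but deg(h)=6); not regular.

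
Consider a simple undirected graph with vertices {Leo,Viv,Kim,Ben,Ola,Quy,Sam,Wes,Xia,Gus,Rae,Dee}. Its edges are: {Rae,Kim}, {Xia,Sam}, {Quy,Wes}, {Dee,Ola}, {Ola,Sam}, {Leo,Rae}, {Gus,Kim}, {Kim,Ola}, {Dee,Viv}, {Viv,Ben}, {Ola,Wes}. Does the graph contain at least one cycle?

|V| = 12, |E| = 11, number of components = 1.
A forest on 12 vertices with 1 component has exactly 11 edges, which matches — so no cycle.

No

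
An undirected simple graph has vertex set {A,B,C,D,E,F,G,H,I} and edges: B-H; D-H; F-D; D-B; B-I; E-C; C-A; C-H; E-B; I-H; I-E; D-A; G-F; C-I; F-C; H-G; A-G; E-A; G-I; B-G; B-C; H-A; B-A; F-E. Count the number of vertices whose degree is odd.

Degrees: A:6, B:7, C:6, D:4, E:5, F:4, G:5, H:6, I:5
Odd-degree vertices: B, E, G, I.

4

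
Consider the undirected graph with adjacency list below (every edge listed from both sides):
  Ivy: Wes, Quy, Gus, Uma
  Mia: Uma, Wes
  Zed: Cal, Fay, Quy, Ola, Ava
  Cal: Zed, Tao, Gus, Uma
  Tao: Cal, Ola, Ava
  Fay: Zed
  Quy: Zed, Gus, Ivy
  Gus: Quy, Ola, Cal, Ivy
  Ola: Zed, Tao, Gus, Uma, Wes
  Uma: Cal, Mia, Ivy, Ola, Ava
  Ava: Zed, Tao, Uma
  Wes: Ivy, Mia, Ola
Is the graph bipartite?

Ivy-Quy-Zed-Ola-Wes-Ivy is an odd cycle (length 5), and a bipartite graph can contain only even cycles.

No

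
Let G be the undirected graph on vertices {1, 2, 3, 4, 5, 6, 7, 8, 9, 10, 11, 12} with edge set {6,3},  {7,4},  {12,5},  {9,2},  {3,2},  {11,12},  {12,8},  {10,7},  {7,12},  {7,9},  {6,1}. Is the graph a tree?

The graph has 12 vertices and 11 edges.
Connected and |E| = |V| - 1, which characterizes a tree.

Yes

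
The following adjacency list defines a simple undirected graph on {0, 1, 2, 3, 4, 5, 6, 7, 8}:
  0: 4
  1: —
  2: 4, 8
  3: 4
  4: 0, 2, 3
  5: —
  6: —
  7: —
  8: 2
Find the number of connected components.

5

Component: {1}
Component: {5}
Component: {6}
Component: {7}
Component: {0, 2, 3, 4, 8}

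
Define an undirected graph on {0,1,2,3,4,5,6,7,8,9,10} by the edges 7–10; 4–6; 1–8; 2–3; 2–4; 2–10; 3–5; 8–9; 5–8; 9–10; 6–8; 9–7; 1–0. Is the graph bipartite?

The cycle 9-7-10-9 has length 3, which is odd, so the graph is not bipartite.

No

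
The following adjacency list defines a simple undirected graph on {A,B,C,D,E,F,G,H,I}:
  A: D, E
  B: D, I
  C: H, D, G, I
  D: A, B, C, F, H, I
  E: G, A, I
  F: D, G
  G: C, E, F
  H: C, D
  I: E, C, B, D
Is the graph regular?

Degrees: A:2, B:2, C:4, D:6, E:3, F:2, G:3, H:2, I:4
Degrees are not all equal (e.g. deg(A)=2 but deg(D)=6); not regular.

No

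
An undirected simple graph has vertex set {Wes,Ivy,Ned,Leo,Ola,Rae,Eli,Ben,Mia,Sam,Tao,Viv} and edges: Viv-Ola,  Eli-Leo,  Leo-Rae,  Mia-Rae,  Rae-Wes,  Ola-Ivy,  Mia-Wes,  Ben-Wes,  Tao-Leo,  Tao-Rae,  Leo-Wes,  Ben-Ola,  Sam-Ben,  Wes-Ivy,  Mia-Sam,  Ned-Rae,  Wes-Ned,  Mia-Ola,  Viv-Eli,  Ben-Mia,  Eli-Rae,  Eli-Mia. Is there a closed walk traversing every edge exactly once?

Yes

Degrees: Wes:6, Ivy:2, Ned:2, Leo:4, Ola:4, Rae:6, Eli:4, Ben:4, Mia:6, Sam:2, Tao:2, Viv:2
Every vertex has even degree and the edges form a single connected piece, so an Eulerian circuit exists.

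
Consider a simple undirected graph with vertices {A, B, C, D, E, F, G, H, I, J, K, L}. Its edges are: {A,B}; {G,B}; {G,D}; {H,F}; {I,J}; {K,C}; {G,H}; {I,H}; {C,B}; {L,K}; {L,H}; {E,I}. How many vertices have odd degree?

8

Degrees: A:1, B:3, C:2, D:1, E:1, F:1, G:3, H:4, I:3, J:1, K:2, L:2
Odd-degree vertices: A, B, D, E, F, G, I, J.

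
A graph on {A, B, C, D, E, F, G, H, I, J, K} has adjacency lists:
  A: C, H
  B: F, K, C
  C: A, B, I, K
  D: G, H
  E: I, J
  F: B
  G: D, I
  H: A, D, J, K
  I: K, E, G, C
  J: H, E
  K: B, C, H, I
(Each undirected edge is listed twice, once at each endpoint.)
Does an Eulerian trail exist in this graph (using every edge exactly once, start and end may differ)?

Degrees: A:2, B:3, C:4, D:2, E:2, F:1, G:2, H:4, I:4, J:2, K:4
Odd-degree vertices: B, F (2 total).
The non-isolated vertices are connected and exactly 2 have odd degree, so an Eulerian trail exists (from B to F).

Yes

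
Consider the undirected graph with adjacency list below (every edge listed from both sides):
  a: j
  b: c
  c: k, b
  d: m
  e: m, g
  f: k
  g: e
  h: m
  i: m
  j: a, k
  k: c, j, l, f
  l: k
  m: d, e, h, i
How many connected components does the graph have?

2

Component: {d, e, g, h, i, m}
Component: {a, b, c, f, j, k, l}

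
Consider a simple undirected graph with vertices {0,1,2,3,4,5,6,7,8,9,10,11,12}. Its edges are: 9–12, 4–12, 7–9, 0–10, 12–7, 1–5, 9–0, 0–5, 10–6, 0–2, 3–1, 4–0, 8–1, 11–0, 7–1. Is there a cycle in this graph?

Yes

|V| = 13, |E| = 15, number of components = 1.
One cycle is 0-5-1-7-12-4-0.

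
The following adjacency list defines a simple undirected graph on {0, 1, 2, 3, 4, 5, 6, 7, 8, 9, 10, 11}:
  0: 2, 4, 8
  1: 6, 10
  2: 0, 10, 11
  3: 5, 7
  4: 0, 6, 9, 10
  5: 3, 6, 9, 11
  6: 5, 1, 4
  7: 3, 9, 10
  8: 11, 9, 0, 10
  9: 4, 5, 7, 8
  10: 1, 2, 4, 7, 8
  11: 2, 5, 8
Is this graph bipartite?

Yes

Partition the vertices as {1, 2, 4, 5, 7, 8} vs {0, 3, 6, 9, 10, 11}. Each listed edge has one endpoint in each part, so the graph is bipartite.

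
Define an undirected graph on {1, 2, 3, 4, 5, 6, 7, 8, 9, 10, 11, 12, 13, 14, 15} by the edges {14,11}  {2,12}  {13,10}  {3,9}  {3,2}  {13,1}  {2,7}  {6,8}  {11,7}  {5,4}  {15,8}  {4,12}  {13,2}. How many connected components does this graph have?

2

Component: {6, 8, 15}
Component: {1, 2, 3, 4, 5, 7, 9, 10, 11, 12, 13, 14}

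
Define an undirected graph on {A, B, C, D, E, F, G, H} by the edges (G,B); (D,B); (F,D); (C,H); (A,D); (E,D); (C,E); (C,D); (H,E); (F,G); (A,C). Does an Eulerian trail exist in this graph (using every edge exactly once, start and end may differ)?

Degrees: A:2, B:2, C:4, D:5, E:3, F:2, G:2, H:2
Odd-degree vertices: D, E (2 total).
The non-isolated vertices are connected and exactly 2 have odd degree, so an Eulerian trail exists (from D to E).

Yes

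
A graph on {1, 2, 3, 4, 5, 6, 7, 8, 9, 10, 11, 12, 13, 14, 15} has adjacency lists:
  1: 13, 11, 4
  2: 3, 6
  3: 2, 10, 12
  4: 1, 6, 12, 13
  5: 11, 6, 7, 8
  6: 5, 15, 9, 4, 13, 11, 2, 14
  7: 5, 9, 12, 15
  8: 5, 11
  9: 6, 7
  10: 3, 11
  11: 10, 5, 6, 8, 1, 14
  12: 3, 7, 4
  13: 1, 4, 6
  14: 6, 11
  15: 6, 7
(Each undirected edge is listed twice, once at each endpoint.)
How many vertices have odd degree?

Degrees: 1:3, 2:2, 3:3, 4:4, 5:4, 6:8, 7:4, 8:2, 9:2, 10:2, 11:6, 12:3, 13:3, 14:2, 15:2
Odd-degree vertices: 1, 3, 12, 13.

4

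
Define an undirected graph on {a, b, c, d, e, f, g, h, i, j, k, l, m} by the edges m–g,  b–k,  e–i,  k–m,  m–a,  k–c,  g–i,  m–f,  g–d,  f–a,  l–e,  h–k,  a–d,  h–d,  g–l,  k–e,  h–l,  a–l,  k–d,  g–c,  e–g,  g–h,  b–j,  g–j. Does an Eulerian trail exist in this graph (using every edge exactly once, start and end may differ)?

Degrees: a:4, b:2, c:2, d:4, e:4, f:2, g:8, h:4, i:2, j:2, k:6, l:4, m:4
Odd-degree vertices: none (0 total).
With 0 odd-degree vertices and all edges in one connected piece, an Eulerian trail exists.

Yes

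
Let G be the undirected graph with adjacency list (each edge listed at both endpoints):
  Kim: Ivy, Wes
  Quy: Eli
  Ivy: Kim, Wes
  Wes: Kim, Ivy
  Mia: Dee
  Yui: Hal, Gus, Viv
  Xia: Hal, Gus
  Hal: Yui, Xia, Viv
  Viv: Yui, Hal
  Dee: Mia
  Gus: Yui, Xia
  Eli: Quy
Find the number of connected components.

4

Component: {Quy, Eli}
Component: {Mia, Dee}
Component: {Kim, Ivy, Wes}
Component: {Yui, Xia, Hal, Viv, Gus}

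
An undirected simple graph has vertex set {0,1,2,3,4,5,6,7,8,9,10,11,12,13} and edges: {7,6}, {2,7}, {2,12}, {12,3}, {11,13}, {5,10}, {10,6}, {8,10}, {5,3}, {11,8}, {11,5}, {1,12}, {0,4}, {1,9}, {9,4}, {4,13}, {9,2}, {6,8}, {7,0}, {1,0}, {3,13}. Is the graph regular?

Degrees: 0:3, 1:3, 2:3, 3:3, 4:3, 5:3, 6:3, 7:3, 8:3, 9:3, 10:3, 11:3, 12:3, 13:3
Every vertex has degree 3, so the graph is 3-regular.

Yes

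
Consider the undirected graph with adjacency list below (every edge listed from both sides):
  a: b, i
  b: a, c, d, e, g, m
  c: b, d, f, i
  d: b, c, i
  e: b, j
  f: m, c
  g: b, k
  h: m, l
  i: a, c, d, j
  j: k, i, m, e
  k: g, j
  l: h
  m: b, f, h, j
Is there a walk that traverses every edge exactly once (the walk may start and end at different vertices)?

Yes

Degrees: a:2, b:6, c:4, d:3, e:2, f:2, g:2, h:2, i:4, j:4, k:2, l:1, m:4
Odd-degree vertices: d, l (2 total).
With 2 odd-degree vertices and all edges in one connected piece, an Eulerian trail exists (from d to l).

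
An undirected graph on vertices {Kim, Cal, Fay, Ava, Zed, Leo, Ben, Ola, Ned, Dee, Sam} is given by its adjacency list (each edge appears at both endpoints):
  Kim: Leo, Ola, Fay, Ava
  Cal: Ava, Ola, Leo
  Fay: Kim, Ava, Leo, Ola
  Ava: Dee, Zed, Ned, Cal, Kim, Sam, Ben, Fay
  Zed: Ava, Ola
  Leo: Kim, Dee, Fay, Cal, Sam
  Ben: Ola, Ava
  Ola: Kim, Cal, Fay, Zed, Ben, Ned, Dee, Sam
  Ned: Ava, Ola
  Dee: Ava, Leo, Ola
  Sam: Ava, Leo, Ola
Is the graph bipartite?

No

The cycle Kim-Fay-Leo-Kim has length 3, which is odd, so the graph is not bipartite.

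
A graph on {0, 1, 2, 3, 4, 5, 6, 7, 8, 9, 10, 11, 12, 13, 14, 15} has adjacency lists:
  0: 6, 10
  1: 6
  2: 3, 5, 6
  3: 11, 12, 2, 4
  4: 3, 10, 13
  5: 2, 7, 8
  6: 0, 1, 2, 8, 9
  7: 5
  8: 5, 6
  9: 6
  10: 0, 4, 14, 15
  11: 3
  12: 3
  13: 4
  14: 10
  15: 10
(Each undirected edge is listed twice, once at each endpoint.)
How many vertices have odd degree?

Degrees: 0:2, 1:1, 2:3, 3:4, 4:3, 5:3, 6:5, 7:1, 8:2, 9:1, 10:4, 11:1, 12:1, 13:1, 14:1, 15:1
Odd-degree vertices: 1, 2, 4, 5, 6, 7, 9, 11, 12, 13, 14, 15.

12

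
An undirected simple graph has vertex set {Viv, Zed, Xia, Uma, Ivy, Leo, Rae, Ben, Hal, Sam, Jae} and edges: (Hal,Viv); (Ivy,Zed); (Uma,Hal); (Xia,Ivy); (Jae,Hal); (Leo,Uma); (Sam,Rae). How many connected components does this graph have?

4

Component: {Ben}
Component: {Rae, Sam}
Component: {Zed, Xia, Ivy}
Component: {Viv, Uma, Leo, Hal, Jae}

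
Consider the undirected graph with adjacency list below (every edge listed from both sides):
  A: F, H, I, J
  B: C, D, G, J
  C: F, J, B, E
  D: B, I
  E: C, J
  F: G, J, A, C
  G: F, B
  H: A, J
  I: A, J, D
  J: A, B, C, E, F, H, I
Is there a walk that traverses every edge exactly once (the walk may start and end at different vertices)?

Yes

Degrees: A:4, B:4, C:4, D:2, E:2, F:4, G:2, H:2, I:3, J:7
Odd-degree vertices: I, J (2 total).
With 2 odd-degree vertices and all edges in one connected piece, an Eulerian trail exists (from I to J).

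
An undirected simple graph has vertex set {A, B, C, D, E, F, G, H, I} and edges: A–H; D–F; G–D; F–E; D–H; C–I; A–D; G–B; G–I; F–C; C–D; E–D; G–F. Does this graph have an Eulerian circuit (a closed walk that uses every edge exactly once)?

No

Degrees: A:2, B:1, C:3, D:6, E:2, F:4, G:4, H:2, I:2
B, C have odd degree; an Eulerian circuit needs every degree to be even, so none exists.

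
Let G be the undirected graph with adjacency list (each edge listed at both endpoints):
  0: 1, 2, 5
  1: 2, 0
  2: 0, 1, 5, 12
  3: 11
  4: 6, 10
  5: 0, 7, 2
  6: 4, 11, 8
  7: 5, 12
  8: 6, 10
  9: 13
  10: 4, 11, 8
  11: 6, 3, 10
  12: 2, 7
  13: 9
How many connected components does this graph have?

Component: {9, 13}
Component: {0, 1, 2, 5, 7, 12}
Component: {3, 4, 6, 8, 10, 11}

3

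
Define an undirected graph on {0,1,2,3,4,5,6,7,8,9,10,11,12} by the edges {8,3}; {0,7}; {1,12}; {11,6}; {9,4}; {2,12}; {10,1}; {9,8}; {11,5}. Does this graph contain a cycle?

|V| = 13, |E| = 9, number of components = 4.
Since 9 = 13 - 4, the graph is a forest and contains no cycle.

No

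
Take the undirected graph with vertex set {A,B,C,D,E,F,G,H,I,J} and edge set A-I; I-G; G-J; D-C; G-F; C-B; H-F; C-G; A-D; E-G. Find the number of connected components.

Component: {A, B, C, D, E, F, G, H, I, J}

1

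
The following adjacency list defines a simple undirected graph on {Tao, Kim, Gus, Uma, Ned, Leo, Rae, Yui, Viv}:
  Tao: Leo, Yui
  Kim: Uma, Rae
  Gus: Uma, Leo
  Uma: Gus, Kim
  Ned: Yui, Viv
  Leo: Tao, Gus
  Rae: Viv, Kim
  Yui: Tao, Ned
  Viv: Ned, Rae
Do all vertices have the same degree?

Yes

Degrees: Tao:2, Kim:2, Gus:2, Uma:2, Ned:2, Leo:2, Rae:2, Yui:2, Viv:2
Every vertex has degree 2, so the graph is 2-regular.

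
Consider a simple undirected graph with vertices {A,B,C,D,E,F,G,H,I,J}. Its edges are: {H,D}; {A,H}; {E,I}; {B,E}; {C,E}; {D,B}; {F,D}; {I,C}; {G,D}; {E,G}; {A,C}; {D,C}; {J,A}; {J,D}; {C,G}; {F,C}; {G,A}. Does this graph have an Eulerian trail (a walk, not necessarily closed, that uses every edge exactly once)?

Degrees: A:4, B:2, C:6, D:6, E:4, F:2, G:4, H:2, I:2, J:2
Odd-degree vertices: none (0 total).
With 0 odd-degree vertices and all edges in one connected piece, an Eulerian trail exists.

Yes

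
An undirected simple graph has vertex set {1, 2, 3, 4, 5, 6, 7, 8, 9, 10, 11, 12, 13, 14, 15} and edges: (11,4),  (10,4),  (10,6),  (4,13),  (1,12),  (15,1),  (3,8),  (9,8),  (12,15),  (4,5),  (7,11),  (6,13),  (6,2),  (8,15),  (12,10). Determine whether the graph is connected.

Component: {14}
Component: {1, 2, 3, 4, 5, 6, 7, 8, 9, 10, 11, 12, 13, 15}
There are 2 separate components, so the graph is not connected.

No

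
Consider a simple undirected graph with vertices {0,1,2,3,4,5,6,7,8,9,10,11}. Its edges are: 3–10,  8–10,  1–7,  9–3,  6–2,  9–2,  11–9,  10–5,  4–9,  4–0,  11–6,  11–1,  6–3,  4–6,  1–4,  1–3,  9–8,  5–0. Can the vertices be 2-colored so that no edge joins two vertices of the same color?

A valid 2-coloring puts {2, 3, 4, 5, 7, 8, 11} on one side and {0, 1, 6, 9, 10} on the other; every edge crosses between the two sides.

Yes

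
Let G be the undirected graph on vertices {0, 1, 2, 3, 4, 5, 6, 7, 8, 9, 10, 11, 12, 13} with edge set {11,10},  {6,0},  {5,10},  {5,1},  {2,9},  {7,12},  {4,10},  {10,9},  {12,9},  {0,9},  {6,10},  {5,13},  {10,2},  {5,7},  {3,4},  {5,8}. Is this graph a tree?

|V| = 14, |E| = 16.
Connected but with 16 > 13 edges, so it has a cycle and is not a tree.

No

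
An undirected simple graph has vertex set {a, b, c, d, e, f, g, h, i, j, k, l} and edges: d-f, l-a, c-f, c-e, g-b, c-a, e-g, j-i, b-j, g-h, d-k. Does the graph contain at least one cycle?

No

The graph has 12 vertices, 11 edges, and 1 connected component.
Since 11 = 12 - 1, the graph is a forest and contains no cycle.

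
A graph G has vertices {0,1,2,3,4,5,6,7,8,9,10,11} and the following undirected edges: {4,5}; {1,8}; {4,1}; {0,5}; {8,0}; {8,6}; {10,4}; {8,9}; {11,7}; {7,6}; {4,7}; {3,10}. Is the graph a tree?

The graph has 12 vertices and 12 edges.
It splits into 2 components, so it cannot be a tree.

No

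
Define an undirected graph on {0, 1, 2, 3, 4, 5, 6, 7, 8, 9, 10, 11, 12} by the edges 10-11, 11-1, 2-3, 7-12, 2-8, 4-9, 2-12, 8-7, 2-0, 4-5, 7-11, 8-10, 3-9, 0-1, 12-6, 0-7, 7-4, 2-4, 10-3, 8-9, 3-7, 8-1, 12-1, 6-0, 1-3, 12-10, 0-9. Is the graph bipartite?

Partition the vertices as {1, 2, 5, 6, 7, 9, 10} vs {0, 3, 4, 8, 11, 12}. Each listed edge has one endpoint in each part, so the graph is bipartite.

Yes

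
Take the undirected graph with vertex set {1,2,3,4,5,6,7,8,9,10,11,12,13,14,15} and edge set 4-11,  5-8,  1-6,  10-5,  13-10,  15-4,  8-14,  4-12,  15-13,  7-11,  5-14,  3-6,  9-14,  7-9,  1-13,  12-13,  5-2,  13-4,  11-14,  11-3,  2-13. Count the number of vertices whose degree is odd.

Degrees: 1:2, 2:2, 3:2, 4:4, 5:4, 6:2, 7:2, 8:2, 9:2, 10:2, 11:4, 12:2, 13:6, 14:4, 15:2
Odd-degree vertices: none.

0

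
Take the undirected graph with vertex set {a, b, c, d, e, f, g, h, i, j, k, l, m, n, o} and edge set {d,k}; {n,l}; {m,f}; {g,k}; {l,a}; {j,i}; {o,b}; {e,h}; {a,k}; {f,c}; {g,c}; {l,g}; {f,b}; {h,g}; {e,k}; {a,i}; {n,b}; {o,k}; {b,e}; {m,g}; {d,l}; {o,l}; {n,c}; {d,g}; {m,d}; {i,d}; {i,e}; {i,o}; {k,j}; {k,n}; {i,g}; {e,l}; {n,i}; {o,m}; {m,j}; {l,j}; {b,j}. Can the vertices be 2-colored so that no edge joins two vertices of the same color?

d-g-l-d is an odd cycle (length 3), and a bipartite graph can contain only even cycles.

No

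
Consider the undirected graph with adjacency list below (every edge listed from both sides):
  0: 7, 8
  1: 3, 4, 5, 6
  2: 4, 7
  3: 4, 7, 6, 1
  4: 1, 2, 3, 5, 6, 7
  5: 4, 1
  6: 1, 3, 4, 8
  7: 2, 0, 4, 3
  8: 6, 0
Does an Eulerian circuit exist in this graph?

Yes

Degrees: 0:2, 1:4, 2:2, 3:4, 4:6, 5:2, 6:4, 7:4, 8:2
All degrees are even and the non-isolated vertices are connected — an Eulerian circuit exists.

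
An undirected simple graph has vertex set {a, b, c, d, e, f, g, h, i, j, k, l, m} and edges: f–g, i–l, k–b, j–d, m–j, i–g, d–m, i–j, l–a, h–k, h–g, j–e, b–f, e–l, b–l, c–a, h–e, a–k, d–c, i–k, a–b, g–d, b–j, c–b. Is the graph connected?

Yes

Starting from a and exploring outward reaches every vertex (a, c, l, k, b, d, e, i, h, j, f, g, m); the graph is connected.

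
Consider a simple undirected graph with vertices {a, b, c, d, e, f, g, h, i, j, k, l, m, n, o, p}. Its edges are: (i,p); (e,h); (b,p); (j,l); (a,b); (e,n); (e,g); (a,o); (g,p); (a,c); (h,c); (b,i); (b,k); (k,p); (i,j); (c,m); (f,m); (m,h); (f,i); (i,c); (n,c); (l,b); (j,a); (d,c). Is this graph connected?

Yes

Starting from a and exploring outward reaches every vertex (a, j, c, o, b, l, i, h, n, d, m, k, p, f, e, g); the graph is connected.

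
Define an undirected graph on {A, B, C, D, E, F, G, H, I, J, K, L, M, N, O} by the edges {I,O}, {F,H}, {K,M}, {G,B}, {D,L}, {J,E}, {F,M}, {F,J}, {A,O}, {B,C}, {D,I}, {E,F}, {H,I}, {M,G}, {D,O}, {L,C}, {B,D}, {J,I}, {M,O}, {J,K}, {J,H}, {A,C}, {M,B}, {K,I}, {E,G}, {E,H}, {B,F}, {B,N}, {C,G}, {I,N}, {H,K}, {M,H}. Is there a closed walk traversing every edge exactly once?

Degrees: A:2, B:6, C:4, D:4, E:4, F:5, G:4, H:6, I:6, J:5, K:4, L:2, M:6, N:2, O:4
F, J have odd degree; an Eulerian circuit needs every degree to be even, so none exists.

No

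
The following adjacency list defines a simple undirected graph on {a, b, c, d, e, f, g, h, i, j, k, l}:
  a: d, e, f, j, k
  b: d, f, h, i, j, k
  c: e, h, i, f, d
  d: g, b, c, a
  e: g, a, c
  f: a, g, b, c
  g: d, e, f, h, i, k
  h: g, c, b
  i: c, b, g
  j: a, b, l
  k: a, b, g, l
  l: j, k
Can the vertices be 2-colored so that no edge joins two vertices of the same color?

Yes

Color {d, e, f, h, i, j, k} black and {a, b, c, g, l} white. No edge joins two same-colored vertices, so the graph is bipartite.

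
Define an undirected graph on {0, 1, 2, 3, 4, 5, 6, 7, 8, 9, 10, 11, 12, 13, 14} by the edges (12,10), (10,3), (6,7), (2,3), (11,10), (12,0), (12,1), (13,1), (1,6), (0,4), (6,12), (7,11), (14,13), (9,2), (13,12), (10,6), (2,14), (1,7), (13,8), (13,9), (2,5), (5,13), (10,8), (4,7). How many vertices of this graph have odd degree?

2

Degrees: 0:2, 1:4, 2:4, 3:2, 4:2, 5:2, 6:4, 7:4, 8:2, 9:2, 10:5, 11:2, 12:5, 13:6, 14:2
Odd-degree vertices: 10, 12.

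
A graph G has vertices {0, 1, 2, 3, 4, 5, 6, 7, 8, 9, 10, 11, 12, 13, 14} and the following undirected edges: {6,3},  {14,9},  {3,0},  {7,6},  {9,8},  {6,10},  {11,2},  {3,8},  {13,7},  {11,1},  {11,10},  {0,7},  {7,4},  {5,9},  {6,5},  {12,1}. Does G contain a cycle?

Yes

|V| = 15, |E| = 16, number of components = 1.
One cycle is 6-3-8-9-5-6.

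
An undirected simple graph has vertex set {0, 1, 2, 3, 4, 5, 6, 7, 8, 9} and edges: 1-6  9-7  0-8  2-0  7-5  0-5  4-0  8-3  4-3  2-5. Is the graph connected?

No

Component: {1, 6}
Component: {0, 2, 3, 4, 5, 7, 8, 9}
No edge joins these 2 groups, so the graph is disconnected.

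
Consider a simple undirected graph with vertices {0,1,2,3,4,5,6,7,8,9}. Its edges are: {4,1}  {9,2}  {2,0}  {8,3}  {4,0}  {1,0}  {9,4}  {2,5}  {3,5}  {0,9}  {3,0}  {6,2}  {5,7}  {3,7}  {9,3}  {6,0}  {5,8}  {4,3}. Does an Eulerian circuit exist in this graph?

Degrees: 0:6, 1:2, 2:4, 3:6, 4:4, 5:4, 6:2, 7:2, 8:2, 9:4
All degrees are even and the non-isolated vertices are connected — an Eulerian circuit exists.

Yes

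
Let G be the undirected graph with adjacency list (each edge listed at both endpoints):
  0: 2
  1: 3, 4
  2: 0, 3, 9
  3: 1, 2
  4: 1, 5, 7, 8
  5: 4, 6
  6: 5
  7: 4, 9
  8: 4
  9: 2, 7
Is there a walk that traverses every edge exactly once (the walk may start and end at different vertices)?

Degrees: 0:1, 1:2, 2:3, 3:2, 4:4, 5:2, 6:1, 7:2, 8:1, 9:2
Odd-degree vertices: 0, 2, 6, 8 (4 total).
An Eulerian trail requires 0 or 2 odd-degree vertices; here there are 4.

No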